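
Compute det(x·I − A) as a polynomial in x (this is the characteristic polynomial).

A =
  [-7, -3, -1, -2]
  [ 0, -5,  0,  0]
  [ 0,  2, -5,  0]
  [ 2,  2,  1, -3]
x^4 + 20*x^3 + 150*x^2 + 500*x + 625

Expanding det(x·I − A) (e.g. by cofactor expansion or by noting that A is similar to its Jordan form J, which has the same characteristic polynomial as A) gives
  χ_A(x) = x^4 + 20*x^3 + 150*x^2 + 500*x + 625
which factors as (x + 5)^4. The eigenvalues (with algebraic multiplicities) are λ = -5 with multiplicity 4.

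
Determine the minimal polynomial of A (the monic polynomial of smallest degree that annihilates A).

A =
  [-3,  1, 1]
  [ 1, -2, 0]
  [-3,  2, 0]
x^3 + 5*x^2 + 8*x + 4

The characteristic polynomial is χ_A(x) = (x + 1)*(x + 2)^2, so the eigenvalues are known. The minimal polynomial is
  m_A(x) = Π_λ (x − λ)^{k_λ}
where k_λ is the size of the *largest* Jordan block for λ (equivalently, the smallest k with (A − λI)^k v = 0 for every generalised eigenvector v of λ).

  λ = -2: largest Jordan block has size 2, contributing (x + 2)^2
  λ = -1: largest Jordan block has size 1, contributing (x + 1)

So m_A(x) = (x + 1)*(x + 2)^2 = x^3 + 5*x^2 + 8*x + 4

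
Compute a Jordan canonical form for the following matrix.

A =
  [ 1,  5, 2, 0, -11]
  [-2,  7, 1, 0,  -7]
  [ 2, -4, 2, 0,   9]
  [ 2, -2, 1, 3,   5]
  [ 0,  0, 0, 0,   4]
J_2(3) ⊕ J_1(3) ⊕ J_2(4)

The characteristic polynomial is
  det(x·I − A) = x^5 - 17*x^4 + 115*x^3 - 387*x^2 + 648*x - 432 = (x - 4)^2*(x - 3)^3

Eigenvalues and multiplicities (the geometric multiplicity of λ is n − rank(A − λI), which equals the number of Jordan blocks for λ):
  λ = 3: algebraic multiplicity = 3, geometric multiplicity = 2
  λ = 4: algebraic multiplicity = 2, geometric multiplicity = 1

Determining the block sizes for each eigenvalue:
  λ = 3: 2 blocks summing to 3 forces exactly one block of size 2 and the rest size 1 → block sizes [2, 1]
  λ = 4: one block (gm = 1), so the single block has size am = 2 → block sizes [2]

Assembling the blocks gives a Jordan form
J =
  [3, 1, 0, 0, 0]
  [0, 3, 0, 0, 0]
  [0, 0, 3, 0, 0]
  [0, 0, 0, 4, 1]
  [0, 0, 0, 0, 4]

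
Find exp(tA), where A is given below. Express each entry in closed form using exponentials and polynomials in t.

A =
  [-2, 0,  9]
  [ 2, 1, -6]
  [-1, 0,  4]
e^{tA} =
  [-3*t*exp(t) + exp(t), 0, 9*t*exp(t)]
  [2*t*exp(t), exp(t), -6*t*exp(t)]
  [-t*exp(t), 0, 3*t*exp(t) + exp(t)]

Strategy: write A = P · J · P⁻¹ where J is a Jordan canonical form, so e^{tA} = P · e^{tJ} · P⁻¹, and e^{tJ} can be computed block-by-block.

A has Jordan form
J =
  [1, 1, 0]
  [0, 1, 0]
  [0, 0, 1]
(up to reordering of blocks).

Per-block formulas:
  For a 1×1 block at λ = 1: exp(t · [1]) = [e^(1t)].
  For a 2×2 Jordan block J_2(1): exp(t · J_2(1)) = e^(1t)·(I + t·N), where N is the 2×2 nilpotent shift.

After assembling e^{tJ} and conjugating by P, we get:

e^{tA} =
  [-3*t*exp(t) + exp(t), 0, 9*t*exp(t)]
  [2*t*exp(t), exp(t), -6*t*exp(t)]
  [-t*exp(t), 0, 3*t*exp(t) + exp(t)]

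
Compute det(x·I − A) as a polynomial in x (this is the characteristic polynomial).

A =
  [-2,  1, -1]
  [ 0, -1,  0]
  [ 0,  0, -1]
x^3 + 4*x^2 + 5*x + 2

Expanding det(x·I − A) (e.g. by cofactor expansion or by noting that A is similar to its Jordan form J, which has the same characteristic polynomial as A) gives
  χ_A(x) = x^3 + 4*x^2 + 5*x + 2
which factors as (x + 1)^2*(x + 2). The eigenvalues (with algebraic multiplicities) are λ = -2 with multiplicity 1, λ = -1 with multiplicity 2.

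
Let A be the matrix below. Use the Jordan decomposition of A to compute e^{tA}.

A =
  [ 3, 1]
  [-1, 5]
e^{tA} =
  [-t*exp(4*t) + exp(4*t), t*exp(4*t)]
  [-t*exp(4*t), t*exp(4*t) + exp(4*t)]

Strategy: write A = P · J · P⁻¹ where J is a Jordan canonical form, so e^{tA} = P · e^{tJ} · P⁻¹, and e^{tJ} can be computed block-by-block.

A has Jordan form
J =
  [4, 1]
  [0, 4]
(up to reordering of blocks).

Per-block formulas:
  For a 2×2 Jordan block J_2(4): exp(t · J_2(4)) = e^(4t)·(I + t·N), where N is the 2×2 nilpotent shift.

After assembling e^{tJ} and conjugating by P, we get:

e^{tA} =
  [-t*exp(4*t) + exp(4*t), t*exp(4*t)]
  [-t*exp(4*t), t*exp(4*t) + exp(4*t)]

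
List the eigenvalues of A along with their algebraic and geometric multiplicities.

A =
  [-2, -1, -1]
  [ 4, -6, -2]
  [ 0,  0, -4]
λ = -4: alg = 3, geom = 2

Step 1 — factor the characteristic polynomial to read off the algebraic multiplicities:
  χ_A(x) = (x + 4)^3

Step 2 — compute geometric multiplicities via the rank-nullity identity g(λ) = n − rank(A − λI):
  rank(A − (-4)·I) = 1, so dim ker(A − (-4)·I) = n − 1 = 2

Summary:
  λ = -4: algebraic multiplicity = 3, geometric multiplicity = 2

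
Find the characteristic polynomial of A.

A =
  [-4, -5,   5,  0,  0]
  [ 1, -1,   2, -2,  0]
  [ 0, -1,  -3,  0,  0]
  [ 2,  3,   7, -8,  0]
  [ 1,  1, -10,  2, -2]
x^5 + 18*x^4 + 128*x^3 + 448*x^2 + 768*x + 512

Expanding det(x·I − A) (e.g. by cofactor expansion or by noting that A is similar to its Jordan form J, which has the same characteristic polynomial as A) gives
  χ_A(x) = x^5 + 18*x^4 + 128*x^3 + 448*x^2 + 768*x + 512
which factors as (x + 2)*(x + 4)^4. The eigenvalues (with algebraic multiplicities) are λ = -4 with multiplicity 4, λ = -2 with multiplicity 1.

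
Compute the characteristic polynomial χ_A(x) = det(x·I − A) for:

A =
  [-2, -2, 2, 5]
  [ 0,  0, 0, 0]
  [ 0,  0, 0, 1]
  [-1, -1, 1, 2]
x^4

Expanding det(x·I − A) (e.g. by cofactor expansion or by noting that A is similar to its Jordan form J, which has the same characteristic polynomial as A) gives
  χ_A(x) = x^4
which factors as x^4. The eigenvalues (with algebraic multiplicities) are λ = 0 with multiplicity 4.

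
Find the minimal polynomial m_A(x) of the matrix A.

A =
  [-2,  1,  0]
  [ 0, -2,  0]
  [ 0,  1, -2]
x^2 + 4*x + 4

The characteristic polynomial is χ_A(x) = (x + 2)^3, so the eigenvalues are known. The minimal polynomial is
  m_A(x) = Π_λ (x − λ)^{k_λ}
where k_λ is the size of the *largest* Jordan block for λ (equivalently, the smallest k with (A − λI)^k v = 0 for every generalised eigenvector v of λ).

  λ = -2: largest Jordan block has size 2, contributing (x + 2)^2

So m_A(x) = (x + 2)^2 = x^2 + 4*x + 4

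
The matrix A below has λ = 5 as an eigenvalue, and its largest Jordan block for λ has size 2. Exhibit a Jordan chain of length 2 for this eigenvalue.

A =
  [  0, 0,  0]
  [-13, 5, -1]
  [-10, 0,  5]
A Jordan chain for λ = 5 of length 2:
v_1 = (0, -1, 0)ᵀ
v_2 = (0, 0, 1)ᵀ

Let N = A − (5)·I. We want v_2 with N^2 v_2 = 0 but N^1 v_2 ≠ 0; then v_{j-1} := N · v_j for j = 2, …, 2.

Pick v_2 = (0, 0, 1)ᵀ.
Then v_1 = N · v_2 = (0, -1, 0)ᵀ.

Sanity check: (A − (5)·I) v_1 = (0, 0, 0)ᵀ = 0. ✓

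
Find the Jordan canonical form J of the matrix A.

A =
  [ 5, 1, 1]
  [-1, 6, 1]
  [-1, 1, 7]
J_3(6)

The characteristic polynomial is
  det(x·I − A) = x^3 - 18*x^2 + 108*x - 216 = (x - 6)^3

Eigenvalues and multiplicities (the geometric multiplicity of λ is n − rank(A − λI), which equals the number of Jordan blocks for λ):
  λ = 6: algebraic multiplicity = 3, geometric multiplicity = 1

Determining the block sizes for each eigenvalue:
  λ = 6: one block (gm = 1), so the single block has size am = 3 → block sizes [3]

Assembling the blocks gives a Jordan form
J =
  [6, 1, 0]
  [0, 6, 1]
  [0, 0, 6]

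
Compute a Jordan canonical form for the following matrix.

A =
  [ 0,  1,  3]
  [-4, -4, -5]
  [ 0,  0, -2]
J_3(-2)

The characteristic polynomial is
  det(x·I − A) = x^3 + 6*x^2 + 12*x + 8 = (x + 2)^3

Eigenvalues and multiplicities (the geometric multiplicity of λ is n − rank(A − λI), which equals the number of Jordan blocks for λ):
  λ = -2: algebraic multiplicity = 3, geometric multiplicity = 1

Determining the block sizes for each eigenvalue:
  λ = -2: one block (gm = 1), so the single block has size am = 3 → block sizes [3]

Assembling the blocks gives a Jordan form
J =
  [-2,  1,  0]
  [ 0, -2,  1]
  [ 0,  0, -2]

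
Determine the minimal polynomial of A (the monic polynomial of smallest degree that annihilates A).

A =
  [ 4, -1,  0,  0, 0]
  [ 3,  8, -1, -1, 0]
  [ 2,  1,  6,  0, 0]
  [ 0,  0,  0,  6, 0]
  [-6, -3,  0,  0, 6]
x^3 - 18*x^2 + 108*x - 216

The characteristic polynomial is χ_A(x) = (x - 6)^5, so the eigenvalues are known. The minimal polynomial is
  m_A(x) = Π_λ (x − λ)^{k_λ}
where k_λ is the size of the *largest* Jordan block for λ (equivalently, the smallest k with (A − λI)^k v = 0 for every generalised eigenvector v of λ).

  λ = 6: largest Jordan block has size 3, contributing (x − 6)^3

So m_A(x) = (x - 6)^3 = x^3 - 18*x^2 + 108*x - 216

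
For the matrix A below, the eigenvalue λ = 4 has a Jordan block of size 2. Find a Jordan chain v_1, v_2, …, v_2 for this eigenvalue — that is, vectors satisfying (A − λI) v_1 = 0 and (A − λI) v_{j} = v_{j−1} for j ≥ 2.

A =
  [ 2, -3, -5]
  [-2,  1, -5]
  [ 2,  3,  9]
A Jordan chain for λ = 4 of length 2:
v_1 = (-2, -2, 2)ᵀ
v_2 = (1, 0, 0)ᵀ

Let N = A − (4)·I. We want v_2 with N^2 v_2 = 0 but N^1 v_2 ≠ 0; then v_{j-1} := N · v_j for j = 2, …, 2.

Pick v_2 = (1, 0, 0)ᵀ.
Then v_1 = N · v_2 = (-2, -2, 2)ᵀ.

Sanity check: (A − (4)·I) v_1 = (0, 0, 0)ᵀ = 0. ✓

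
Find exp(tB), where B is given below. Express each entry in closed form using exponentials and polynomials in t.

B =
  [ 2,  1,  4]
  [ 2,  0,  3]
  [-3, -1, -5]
e^{tB} =
  [-t^2*exp(-t)/2 + 3*t*exp(-t) + exp(-t), t*exp(-t), -t^2*exp(-t)/2 + 4*t*exp(-t)]
  [-t^2*exp(-t)/2 + 2*t*exp(-t), t*exp(-t) + exp(-t), -t^2*exp(-t)/2 + 3*t*exp(-t)]
  [t^2*exp(-t)/2 - 3*t*exp(-t), -t*exp(-t), t^2*exp(-t)/2 - 4*t*exp(-t) + exp(-t)]

Strategy: write B = P · J · P⁻¹ where J is a Jordan canonical form, so e^{tB} = P · e^{tJ} · P⁻¹, and e^{tJ} can be computed block-by-block.

B has Jordan form
J =
  [-1,  1,  0]
  [ 0, -1,  1]
  [ 0,  0, -1]
(up to reordering of blocks).

Per-block formulas:
  For a 3×3 Jordan block J_3(-1): exp(t · J_3(-1)) = e^(-1t)·(I + t·N + (t^2/2)·N^2), where N is the 3×3 nilpotent shift.

After assembling e^{tJ} and conjugating by P, we get:

e^{tB} =
  [-t^2*exp(-t)/2 + 3*t*exp(-t) + exp(-t), t*exp(-t), -t^2*exp(-t)/2 + 4*t*exp(-t)]
  [-t^2*exp(-t)/2 + 2*t*exp(-t), t*exp(-t) + exp(-t), -t^2*exp(-t)/2 + 3*t*exp(-t)]
  [t^2*exp(-t)/2 - 3*t*exp(-t), -t*exp(-t), t^2*exp(-t)/2 - 4*t*exp(-t) + exp(-t)]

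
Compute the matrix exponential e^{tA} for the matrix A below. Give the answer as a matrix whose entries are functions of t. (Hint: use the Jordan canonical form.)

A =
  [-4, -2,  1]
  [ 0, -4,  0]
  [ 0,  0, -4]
e^{tA} =
  [exp(-4*t), -2*t*exp(-4*t), t*exp(-4*t)]
  [0, exp(-4*t), 0]
  [0, 0, exp(-4*t)]

Strategy: write A = P · J · P⁻¹ where J is a Jordan canonical form, so e^{tA} = P · e^{tJ} · P⁻¹, and e^{tJ} can be computed block-by-block.

A has Jordan form
J =
  [-4,  1,  0]
  [ 0, -4,  0]
  [ 0,  0, -4]
(up to reordering of blocks).

Per-block formulas:
  For a 1×1 block at λ = -4: exp(t · [-4]) = [e^(-4t)].
  For a 2×2 Jordan block J_2(-4): exp(t · J_2(-4)) = e^(-4t)·(I + t·N), where N is the 2×2 nilpotent shift.

After assembling e^{tJ} and conjugating by P, we get:

e^{tA} =
  [exp(-4*t), -2*t*exp(-4*t), t*exp(-4*t)]
  [0, exp(-4*t), 0]
  [0, 0, exp(-4*t)]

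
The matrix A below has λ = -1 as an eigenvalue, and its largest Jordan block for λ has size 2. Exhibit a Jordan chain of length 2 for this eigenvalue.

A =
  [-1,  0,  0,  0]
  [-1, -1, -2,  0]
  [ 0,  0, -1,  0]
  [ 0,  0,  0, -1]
A Jordan chain for λ = -1 of length 2:
v_1 = (0, -1, 0, 0)ᵀ
v_2 = (1, 0, 0, 0)ᵀ

Let N = A − (-1)·I. We want v_2 with N^2 v_2 = 0 but N^1 v_2 ≠ 0; then v_{j-1} := N · v_j for j = 2, …, 2.

Pick v_2 = (1, 0, 0, 0)ᵀ.
Then v_1 = N · v_2 = (0, -1, 0, 0)ᵀ.

Sanity check: (A − (-1)·I) v_1 = (0, 0, 0, 0)ᵀ = 0. ✓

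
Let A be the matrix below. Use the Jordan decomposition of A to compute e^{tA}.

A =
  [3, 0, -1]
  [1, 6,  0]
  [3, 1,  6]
e^{tA} =
  [t^2*exp(5*t)/2 - 2*t*exp(5*t) + exp(5*t), -t^2*exp(5*t)/2, t^2*exp(5*t)/2 - t*exp(5*t)]
  [-t^2*exp(5*t)/2 + t*exp(5*t), t^2*exp(5*t)/2 + t*exp(5*t) + exp(5*t), -t^2*exp(5*t)/2]
  [-t^2*exp(5*t) + 3*t*exp(5*t), t^2*exp(5*t) + t*exp(5*t), -t^2*exp(5*t) + t*exp(5*t) + exp(5*t)]

Strategy: write A = P · J · P⁻¹ where J is a Jordan canonical form, so e^{tA} = P · e^{tJ} · P⁻¹, and e^{tJ} can be computed block-by-block.

A has Jordan form
J =
  [5, 1, 0]
  [0, 5, 1]
  [0, 0, 5]
(up to reordering of blocks).

Per-block formulas:
  For a 3×3 Jordan block J_3(5): exp(t · J_3(5)) = e^(5t)·(I + t·N + (t^2/2)·N^2), where N is the 3×3 nilpotent shift.

After assembling e^{tJ} and conjugating by P, we get:

e^{tA} =
  [t^2*exp(5*t)/2 - 2*t*exp(5*t) + exp(5*t), -t^2*exp(5*t)/2, t^2*exp(5*t)/2 - t*exp(5*t)]
  [-t^2*exp(5*t)/2 + t*exp(5*t), t^2*exp(5*t)/2 + t*exp(5*t) + exp(5*t), -t^2*exp(5*t)/2]
  [-t^2*exp(5*t) + 3*t*exp(5*t), t^2*exp(5*t) + t*exp(5*t), -t^2*exp(5*t) + t*exp(5*t) + exp(5*t)]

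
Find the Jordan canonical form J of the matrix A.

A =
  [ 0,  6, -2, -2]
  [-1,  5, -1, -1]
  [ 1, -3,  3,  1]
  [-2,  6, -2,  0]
J_2(2) ⊕ J_1(2) ⊕ J_1(2)

The characteristic polynomial is
  det(x·I − A) = x^4 - 8*x^3 + 24*x^2 - 32*x + 16 = (x - 2)^4

Eigenvalues and multiplicities (the geometric multiplicity of λ is n − rank(A − λI), which equals the number of Jordan blocks for λ):
  λ = 2: algebraic multiplicity = 4, geometric multiplicity = 3

Determining the block sizes for each eigenvalue:
  λ = 2: 3 blocks summing to 4 forces exactly one block of size 2 and the rest size 1 → block sizes [2, 1, 1]

Assembling the blocks gives a Jordan form
J =
  [2, 1, 0, 0]
  [0, 2, 0, 0]
  [0, 0, 2, 0]
  [0, 0, 0, 2]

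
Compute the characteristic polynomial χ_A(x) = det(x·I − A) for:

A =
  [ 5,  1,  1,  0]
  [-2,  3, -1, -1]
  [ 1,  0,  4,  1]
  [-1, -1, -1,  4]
x^4 - 16*x^3 + 96*x^2 - 256*x + 256

Expanding det(x·I − A) (e.g. by cofactor expansion or by noting that A is similar to its Jordan form J, which has the same characteristic polynomial as A) gives
  χ_A(x) = x^4 - 16*x^3 + 96*x^2 - 256*x + 256
which factors as (x - 4)^4. The eigenvalues (with algebraic multiplicities) are λ = 4 with multiplicity 4.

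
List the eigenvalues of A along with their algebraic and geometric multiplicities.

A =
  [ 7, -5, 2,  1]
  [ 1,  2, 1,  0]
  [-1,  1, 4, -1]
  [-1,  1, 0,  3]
λ = 4: alg = 4, geom = 2

Step 1 — factor the characteristic polynomial to read off the algebraic multiplicities:
  χ_A(x) = (x - 4)^4

Step 2 — compute geometric multiplicities via the rank-nullity identity g(λ) = n − rank(A − λI):
  rank(A − (4)·I) = 2, so dim ker(A − (4)·I) = n − 2 = 2

Summary:
  λ = 4: algebraic multiplicity = 4, geometric multiplicity = 2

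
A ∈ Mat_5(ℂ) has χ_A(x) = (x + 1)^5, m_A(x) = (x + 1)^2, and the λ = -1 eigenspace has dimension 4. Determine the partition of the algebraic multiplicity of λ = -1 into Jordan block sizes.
Block sizes for λ = -1: [2, 1, 1, 1]

Step 1 — from the characteristic polynomial, algebraic multiplicity of λ = -1 is 5. From dim ker(A − (-1)·I) = 4, there are exactly 4 Jordan blocks for λ = -1.
Step 2 — from the minimal polynomial, the factor (x + 1)^2 tells us the largest block for λ = -1 has size 2.
Step 3 — with total size 5, 4 blocks, and largest block 2, the block sizes (in nonincreasing order) are [2, 1, 1, 1].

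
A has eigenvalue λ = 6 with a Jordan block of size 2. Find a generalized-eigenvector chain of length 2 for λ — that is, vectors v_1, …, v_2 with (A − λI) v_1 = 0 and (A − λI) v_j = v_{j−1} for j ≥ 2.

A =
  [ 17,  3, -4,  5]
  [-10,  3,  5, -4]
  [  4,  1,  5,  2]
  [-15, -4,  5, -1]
A Jordan chain for λ = 6 of length 2:
v_1 = (11, -10, 4, -15)ᵀ
v_2 = (1, 0, 0, 0)ᵀ

Let N = A − (6)·I. We want v_2 with N^2 v_2 = 0 but N^1 v_2 ≠ 0; then v_{j-1} := N · v_j for j = 2, …, 2.

Pick v_2 = (1, 0, 0, 0)ᵀ.
Then v_1 = N · v_2 = (11, -10, 4, -15)ᵀ.

Sanity check: (A − (6)·I) v_1 = (0, 0, 0, 0)ᵀ = 0. ✓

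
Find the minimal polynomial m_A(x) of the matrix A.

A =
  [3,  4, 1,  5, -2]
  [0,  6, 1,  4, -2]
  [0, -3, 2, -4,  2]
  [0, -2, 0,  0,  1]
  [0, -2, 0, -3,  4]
x^3 - 9*x^2 + 27*x - 27

The characteristic polynomial is χ_A(x) = (x - 3)^5, so the eigenvalues are known. The minimal polynomial is
  m_A(x) = Π_λ (x − λ)^{k_λ}
where k_λ is the size of the *largest* Jordan block for λ (equivalently, the smallest k with (A − λI)^k v = 0 for every generalised eigenvector v of λ).

  λ = 3: largest Jordan block has size 3, contributing (x − 3)^3

So m_A(x) = (x - 3)^3 = x^3 - 9*x^2 + 27*x - 27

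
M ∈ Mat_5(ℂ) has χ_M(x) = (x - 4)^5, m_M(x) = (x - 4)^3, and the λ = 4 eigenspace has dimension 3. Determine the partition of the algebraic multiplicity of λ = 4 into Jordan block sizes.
Block sizes for λ = 4: [3, 1, 1]

Step 1 — from the characteristic polynomial, algebraic multiplicity of λ = 4 is 5. From dim ker(M − (4)·I) = 3, there are exactly 3 Jordan blocks for λ = 4.
Step 2 — from the minimal polynomial, the factor (x − 4)^3 tells us the largest block for λ = 4 has size 3.
Step 3 — with total size 5, 3 blocks, and largest block 3, the block sizes (in nonincreasing order) are [3, 1, 1].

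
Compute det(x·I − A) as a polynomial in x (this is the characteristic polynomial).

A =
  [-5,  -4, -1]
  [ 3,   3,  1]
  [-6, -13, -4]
x^3 + 6*x^2 + 12*x + 8

Expanding det(x·I − A) (e.g. by cofactor expansion or by noting that A is similar to its Jordan form J, which has the same characteristic polynomial as A) gives
  χ_A(x) = x^3 + 6*x^2 + 12*x + 8
which factors as (x + 2)^3. The eigenvalues (with algebraic multiplicities) are λ = -2 with multiplicity 3.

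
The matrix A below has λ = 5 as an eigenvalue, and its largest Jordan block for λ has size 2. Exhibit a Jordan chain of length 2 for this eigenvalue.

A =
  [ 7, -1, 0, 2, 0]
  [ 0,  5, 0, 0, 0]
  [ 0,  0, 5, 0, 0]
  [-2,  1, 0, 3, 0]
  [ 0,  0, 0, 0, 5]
A Jordan chain for λ = 5 of length 2:
v_1 = (2, 0, 0, -2, 0)ᵀ
v_2 = (1, 0, 0, 0, 0)ᵀ

Let N = A − (5)·I. We want v_2 with N^2 v_2 = 0 but N^1 v_2 ≠ 0; then v_{j-1} := N · v_j for j = 2, …, 2.

Pick v_2 = (1, 0, 0, 0, 0)ᵀ.
Then v_1 = N · v_2 = (2, 0, 0, -2, 0)ᵀ.

Sanity check: (A − (5)·I) v_1 = (0, 0, 0, 0, 0)ᵀ = 0. ✓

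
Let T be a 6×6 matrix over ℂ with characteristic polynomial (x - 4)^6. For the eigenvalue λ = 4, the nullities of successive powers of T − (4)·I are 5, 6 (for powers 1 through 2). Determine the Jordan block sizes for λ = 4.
Block sizes for λ = 4: [2, 1, 1, 1, 1]

From the dimensions of kernels of powers, the number of Jordan blocks of size at least j is d_j − d_{j−1} where d_j = dim ker(N^j) (with d_0 = 0). Computing the differences gives [5, 1].
The number of blocks of size exactly k is (#blocks of size ≥ k) − (#blocks of size ≥ k + 1), so the partition is: 4 block(s) of size 1, 1 block(s) of size 2.
In nonincreasing order the block sizes are [2, 1, 1, 1, 1].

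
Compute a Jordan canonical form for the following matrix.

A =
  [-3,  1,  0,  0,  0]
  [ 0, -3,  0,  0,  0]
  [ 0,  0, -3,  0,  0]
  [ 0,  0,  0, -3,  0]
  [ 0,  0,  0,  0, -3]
J_2(-3) ⊕ J_1(-3) ⊕ J_1(-3) ⊕ J_1(-3)

The characteristic polynomial is
  det(x·I − A) = x^5 + 15*x^4 + 90*x^3 + 270*x^2 + 405*x + 243 = (x + 3)^5

Eigenvalues and multiplicities (the geometric multiplicity of λ is n − rank(A − λI), which equals the number of Jordan blocks for λ):
  λ = -3: algebraic multiplicity = 5, geometric multiplicity = 4

Determining the block sizes for each eigenvalue:
  λ = -3: 4 blocks summing to 5 forces exactly one block of size 2 and the rest size 1 → block sizes [2, 1, 1, 1]

Assembling the blocks gives a Jordan form
J =
  [-3,  1,  0,  0,  0]
  [ 0, -3,  0,  0,  0]
  [ 0,  0, -3,  0,  0]
  [ 0,  0,  0, -3,  0]
  [ 0,  0,  0,  0, -3]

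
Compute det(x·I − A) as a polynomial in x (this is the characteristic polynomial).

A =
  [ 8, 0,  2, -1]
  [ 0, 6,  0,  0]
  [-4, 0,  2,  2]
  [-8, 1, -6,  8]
x^4 - 24*x^3 + 216*x^2 - 864*x + 1296

Expanding det(x·I − A) (e.g. by cofactor expansion or by noting that A is similar to its Jordan form J, which has the same characteristic polynomial as A) gives
  χ_A(x) = x^4 - 24*x^3 + 216*x^2 - 864*x + 1296
which factors as (x - 6)^4. The eigenvalues (with algebraic multiplicities) are λ = 6 with multiplicity 4.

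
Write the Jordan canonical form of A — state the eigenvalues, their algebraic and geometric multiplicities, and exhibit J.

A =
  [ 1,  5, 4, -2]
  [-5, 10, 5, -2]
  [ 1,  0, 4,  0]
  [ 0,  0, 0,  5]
J_3(5) ⊕ J_1(5)

The characteristic polynomial is
  det(x·I − A) = x^4 - 20*x^3 + 150*x^2 - 500*x + 625 = (x - 5)^4

Eigenvalues and multiplicities (the geometric multiplicity of λ is n − rank(A − λI), which equals the number of Jordan blocks for λ):
  λ = 5: algebraic multiplicity = 4, geometric multiplicity = 2

Determining the block sizes for each eigenvalue:
  λ = 5: with am = 4 and gm = 2, the partition is not yet determined (e.g. several partitions of 4 into 2 parts exist). Let N = A − (5)·I. Computing rank(N^1) = 2, rank(N^2) = 1, rank(N^3) = 0; the number of blocks of size ≥ j is rank(N^{j−1}) − rank(N^j), giving [2, 1, 1]. So we have 1 block(s) of size 3, 1 block(s) of size 1 → block sizes [3, 1]

Assembling the blocks gives a Jordan form
J =
  [5, 1, 0, 0]
  [0, 5, 1, 0]
  [0, 0, 5, 0]
  [0, 0, 0, 5]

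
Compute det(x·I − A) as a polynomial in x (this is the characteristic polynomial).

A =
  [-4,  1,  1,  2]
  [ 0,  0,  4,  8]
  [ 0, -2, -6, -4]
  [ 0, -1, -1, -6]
x^4 + 16*x^3 + 96*x^2 + 256*x + 256

Expanding det(x·I − A) (e.g. by cofactor expansion or by noting that A is similar to its Jordan form J, which has the same characteristic polynomial as A) gives
  χ_A(x) = x^4 + 16*x^3 + 96*x^2 + 256*x + 256
which factors as (x + 4)^4. The eigenvalues (with algebraic multiplicities) are λ = -4 with multiplicity 4.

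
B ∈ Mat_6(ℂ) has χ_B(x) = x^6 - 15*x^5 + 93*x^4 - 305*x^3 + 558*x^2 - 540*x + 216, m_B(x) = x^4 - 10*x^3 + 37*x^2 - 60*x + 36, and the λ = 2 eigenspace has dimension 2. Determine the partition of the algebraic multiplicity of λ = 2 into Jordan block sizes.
Block sizes for λ = 2: [2, 1]

Step 1 — from the characteristic polynomial, algebraic multiplicity of λ = 2 is 3. From dim ker(B − (2)·I) = 2, there are exactly 2 Jordan blocks for λ = 2.
Step 2 — from the minimal polynomial, the factor (x − 2)^2 tells us the largest block for λ = 2 has size 2.
Step 3 — with total size 3, 2 blocks, and largest block 2, the block sizes (in nonincreasing order) are [2, 1].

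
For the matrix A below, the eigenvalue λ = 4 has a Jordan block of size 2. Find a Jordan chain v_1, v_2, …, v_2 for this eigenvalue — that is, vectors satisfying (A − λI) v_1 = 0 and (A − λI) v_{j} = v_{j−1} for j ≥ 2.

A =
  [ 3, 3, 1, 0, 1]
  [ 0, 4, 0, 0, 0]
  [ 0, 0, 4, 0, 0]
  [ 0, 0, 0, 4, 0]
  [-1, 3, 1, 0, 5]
A Jordan chain for λ = 4 of length 2:
v_1 = (-1, 0, 0, 0, -1)ᵀ
v_2 = (1, 0, 0, 0, 0)ᵀ

Let N = A − (4)·I. We want v_2 with N^2 v_2 = 0 but N^1 v_2 ≠ 0; then v_{j-1} := N · v_j for j = 2, …, 2.

Pick v_2 = (1, 0, 0, 0, 0)ᵀ.
Then v_1 = N · v_2 = (-1, 0, 0, 0, -1)ᵀ.

Sanity check: (A − (4)·I) v_1 = (0, 0, 0, 0, 0)ᵀ = 0. ✓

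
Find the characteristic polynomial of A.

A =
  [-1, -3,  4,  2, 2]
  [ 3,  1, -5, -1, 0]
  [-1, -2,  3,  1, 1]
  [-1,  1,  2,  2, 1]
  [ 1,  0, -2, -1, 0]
x^5 - 5*x^4 + 10*x^3 - 10*x^2 + 5*x - 1

Expanding det(x·I − A) (e.g. by cofactor expansion or by noting that A is similar to its Jordan form J, which has the same characteristic polynomial as A) gives
  χ_A(x) = x^5 - 5*x^4 + 10*x^3 - 10*x^2 + 5*x - 1
which factors as (x - 1)^5. The eigenvalues (with algebraic multiplicities) are λ = 1 with multiplicity 5.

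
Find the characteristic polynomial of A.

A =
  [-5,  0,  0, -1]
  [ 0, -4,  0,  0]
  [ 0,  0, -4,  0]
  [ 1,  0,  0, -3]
x^4 + 16*x^3 + 96*x^2 + 256*x + 256

Expanding det(x·I − A) (e.g. by cofactor expansion or by noting that A is similar to its Jordan form J, which has the same characteristic polynomial as A) gives
  χ_A(x) = x^4 + 16*x^3 + 96*x^2 + 256*x + 256
which factors as (x + 4)^4. The eigenvalues (with algebraic multiplicities) are λ = -4 with multiplicity 4.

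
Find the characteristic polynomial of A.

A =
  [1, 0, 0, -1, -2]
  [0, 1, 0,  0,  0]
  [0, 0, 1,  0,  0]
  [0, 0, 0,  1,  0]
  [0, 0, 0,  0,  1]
x^5 - 5*x^4 + 10*x^3 - 10*x^2 + 5*x - 1

Expanding det(x·I − A) (e.g. by cofactor expansion or by noting that A is similar to its Jordan form J, which has the same characteristic polynomial as A) gives
  χ_A(x) = x^5 - 5*x^4 + 10*x^3 - 10*x^2 + 5*x - 1
which factors as (x - 1)^5. The eigenvalues (with algebraic multiplicities) are λ = 1 with multiplicity 5.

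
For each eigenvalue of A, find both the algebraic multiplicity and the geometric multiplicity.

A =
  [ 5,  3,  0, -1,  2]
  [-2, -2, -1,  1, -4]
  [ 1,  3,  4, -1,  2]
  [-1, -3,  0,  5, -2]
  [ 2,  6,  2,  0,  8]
λ = 4: alg = 5, geom = 3

Step 1 — factor the characteristic polynomial to read off the algebraic multiplicities:
  χ_A(x) = (x - 4)^5

Step 2 — compute geometric multiplicities via the rank-nullity identity g(λ) = n − rank(A − λI):
  rank(A − (4)·I) = 2, so dim ker(A − (4)·I) = n − 2 = 3

Summary:
  λ = 4: algebraic multiplicity = 5, geometric multiplicity = 3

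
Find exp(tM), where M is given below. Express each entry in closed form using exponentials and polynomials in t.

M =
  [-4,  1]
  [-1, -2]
e^{tM} =
  [-t*exp(-3*t) + exp(-3*t), t*exp(-3*t)]
  [-t*exp(-3*t), t*exp(-3*t) + exp(-3*t)]

Strategy: write M = P · J · P⁻¹ where J is a Jordan canonical form, so e^{tM} = P · e^{tJ} · P⁻¹, and e^{tJ} can be computed block-by-block.

M has Jordan form
J =
  [-3,  1]
  [ 0, -3]
(up to reordering of blocks).

Per-block formulas:
  For a 2×2 Jordan block J_2(-3): exp(t · J_2(-3)) = e^(-3t)·(I + t·N), where N is the 2×2 nilpotent shift.

After assembling e^{tJ} and conjugating by P, we get:

e^{tM} =
  [-t*exp(-3*t) + exp(-3*t), t*exp(-3*t)]
  [-t*exp(-3*t), t*exp(-3*t) + exp(-3*t)]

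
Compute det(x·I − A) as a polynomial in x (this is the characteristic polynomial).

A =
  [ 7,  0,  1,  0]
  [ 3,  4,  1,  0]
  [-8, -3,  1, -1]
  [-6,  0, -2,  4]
x^4 - 16*x^3 + 96*x^2 - 256*x + 256

Expanding det(x·I − A) (e.g. by cofactor expansion or by noting that A is similar to its Jordan form J, which has the same characteristic polynomial as A) gives
  χ_A(x) = x^4 - 16*x^3 + 96*x^2 - 256*x + 256
which factors as (x - 4)^4. The eigenvalues (with algebraic multiplicities) are λ = 4 with multiplicity 4.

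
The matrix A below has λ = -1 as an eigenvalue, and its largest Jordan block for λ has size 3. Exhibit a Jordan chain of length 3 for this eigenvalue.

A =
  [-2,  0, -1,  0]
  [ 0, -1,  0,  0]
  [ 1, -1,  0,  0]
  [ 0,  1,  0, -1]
A Jordan chain for λ = -1 of length 3:
v_1 = (1, 0, -1, 0)ᵀ
v_2 = (0, 0, -1, 1)ᵀ
v_3 = (0, 1, 0, 0)ᵀ

Let N = A − (-1)·I. We want v_3 with N^3 v_3 = 0 but N^2 v_3 ≠ 0; then v_{j-1} := N · v_j for j = 3, …, 2.

Pick v_3 = (0, 1, 0, 0)ᵀ.
Then v_2 = N · v_3 = (0, 0, -1, 1)ᵀ.
Then v_1 = N · v_2 = (1, 0, -1, 0)ᵀ.

Sanity check: (A − (-1)·I) v_1 = (0, 0, 0, 0)ᵀ = 0. ✓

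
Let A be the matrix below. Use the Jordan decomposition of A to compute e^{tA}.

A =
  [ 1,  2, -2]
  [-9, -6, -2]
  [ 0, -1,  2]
e^{tA} =
  [6*t*exp(-2*t) - exp(t) + 2*exp(-2*t), 2*t*exp(-2*t), 4*t*exp(-2*t) - 2*exp(t) + 2*exp(-2*t)]
  [-12*t*exp(-2*t) + exp(t) - exp(-2*t), -4*t*exp(-2*t) + exp(-2*t), -8*t*exp(-2*t) + 2*exp(t) - 2*exp(-2*t)]
  [-3*t*exp(-2*t) + exp(t) - exp(-2*t), -t*exp(-2*t), -2*t*exp(-2*t) + 2*exp(t) - exp(-2*t)]

Strategy: write A = P · J · P⁻¹ where J is a Jordan canonical form, so e^{tA} = P · e^{tJ} · P⁻¹, and e^{tJ} can be computed block-by-block.

A has Jordan form
J =
  [-2,  1, 0]
  [ 0, -2, 0]
  [ 0,  0, 1]
(up to reordering of blocks).

Per-block formulas:
  For a 1×1 block at λ = 1: exp(t · [1]) = [e^(1t)].
  For a 2×2 Jordan block J_2(-2): exp(t · J_2(-2)) = e^(-2t)·(I + t·N), where N is the 2×2 nilpotent shift.

After assembling e^{tJ} and conjugating by P, we get:

e^{tA} =
  [6*t*exp(-2*t) - exp(t) + 2*exp(-2*t), 2*t*exp(-2*t), 4*t*exp(-2*t) - 2*exp(t) + 2*exp(-2*t)]
  [-12*t*exp(-2*t) + exp(t) - exp(-2*t), -4*t*exp(-2*t) + exp(-2*t), -8*t*exp(-2*t) + 2*exp(t) - 2*exp(-2*t)]
  [-3*t*exp(-2*t) + exp(t) - exp(-2*t), -t*exp(-2*t), -2*t*exp(-2*t) + 2*exp(t) - exp(-2*t)]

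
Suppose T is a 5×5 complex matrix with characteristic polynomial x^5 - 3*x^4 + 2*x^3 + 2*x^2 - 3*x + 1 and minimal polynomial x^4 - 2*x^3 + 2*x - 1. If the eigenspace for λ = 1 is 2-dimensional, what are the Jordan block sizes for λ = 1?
Block sizes for λ = 1: [3, 1]

Step 1 — from the characteristic polynomial, algebraic multiplicity of λ = 1 is 4. From dim ker(T − (1)·I) = 2, there are exactly 2 Jordan blocks for λ = 1.
Step 2 — from the minimal polynomial, the factor (x − 1)^3 tells us the largest block for λ = 1 has size 3.
Step 3 — with total size 4, 2 blocks, and largest block 3, the block sizes (in nonincreasing order) are [3, 1].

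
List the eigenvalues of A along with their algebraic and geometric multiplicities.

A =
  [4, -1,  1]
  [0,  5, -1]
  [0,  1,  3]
λ = 4: alg = 3, geom = 2

Step 1 — factor the characteristic polynomial to read off the algebraic multiplicities:
  χ_A(x) = (x - 4)^3

Step 2 — compute geometric multiplicities via the rank-nullity identity g(λ) = n − rank(A − λI):
  rank(A − (4)·I) = 1, so dim ker(A − (4)·I) = n − 1 = 2

Summary:
  λ = 4: algebraic multiplicity = 3, geometric multiplicity = 2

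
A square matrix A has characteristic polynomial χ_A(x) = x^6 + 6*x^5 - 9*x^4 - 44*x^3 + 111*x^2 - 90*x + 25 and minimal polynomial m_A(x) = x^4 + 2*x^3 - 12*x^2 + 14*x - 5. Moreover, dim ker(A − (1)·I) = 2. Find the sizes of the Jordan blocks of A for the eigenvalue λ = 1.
Block sizes for λ = 1: [3, 1]

Step 1 — from the characteristic polynomial, algebraic multiplicity of λ = 1 is 4. From dim ker(A − (1)·I) = 2, there are exactly 2 Jordan blocks for λ = 1.
Step 2 — from the minimal polynomial, the factor (x − 1)^3 tells us the largest block for λ = 1 has size 3.
Step 3 — with total size 4, 2 blocks, and largest block 3, the block sizes (in nonincreasing order) are [3, 1].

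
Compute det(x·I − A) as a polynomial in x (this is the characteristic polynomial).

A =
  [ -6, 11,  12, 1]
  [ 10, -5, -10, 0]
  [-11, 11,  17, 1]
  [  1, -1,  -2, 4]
x^4 - 10*x^3 + 250*x - 625

Expanding det(x·I − A) (e.g. by cofactor expansion or by noting that A is similar to its Jordan form J, which has the same characteristic polynomial as A) gives
  χ_A(x) = x^4 - 10*x^3 + 250*x - 625
which factors as (x - 5)^3*(x + 5). The eigenvalues (with algebraic multiplicities) are λ = -5 with multiplicity 1, λ = 5 with multiplicity 3.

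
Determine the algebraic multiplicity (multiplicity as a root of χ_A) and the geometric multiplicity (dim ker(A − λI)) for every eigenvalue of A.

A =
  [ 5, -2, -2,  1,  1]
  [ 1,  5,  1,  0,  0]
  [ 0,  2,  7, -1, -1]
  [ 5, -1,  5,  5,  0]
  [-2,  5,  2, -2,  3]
λ = 5: alg = 5, geom = 2

Step 1 — factor the characteristic polynomial to read off the algebraic multiplicities:
  χ_A(x) = (x - 5)^5

Step 2 — compute geometric multiplicities via the rank-nullity identity g(λ) = n − rank(A − λI):
  rank(A − (5)·I) = 3, so dim ker(A − (5)·I) = n − 3 = 2

Summary:
  λ = 5: algebraic multiplicity = 5, geometric multiplicity = 2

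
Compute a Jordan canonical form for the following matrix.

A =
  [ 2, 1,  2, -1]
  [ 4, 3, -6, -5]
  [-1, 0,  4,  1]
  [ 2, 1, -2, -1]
J_2(2) ⊕ J_2(2)

The characteristic polynomial is
  det(x·I − A) = x^4 - 8*x^3 + 24*x^2 - 32*x + 16 = (x - 2)^4

Eigenvalues and multiplicities (the geometric multiplicity of λ is n − rank(A − λI), which equals the number of Jordan blocks for λ):
  λ = 2: algebraic multiplicity = 4, geometric multiplicity = 2

Determining the block sizes for each eigenvalue:
  λ = 2: with am = 4 and gm = 2, the partition is not yet determined (e.g. several partitions of 4 into 2 parts exist). Let N = A − (2)·I. Computing rank(N^1) = 2, rank(N^2) = 0; the number of blocks of size ≥ j is rank(N^{j−1}) − rank(N^j), giving [2, 2]. So we have 2 block(s) of size 2 → block sizes [2, 2]

Assembling the blocks gives a Jordan form
J =
  [2, 1, 0, 0]
  [0, 2, 0, 0]
  [0, 0, 2, 1]
  [0, 0, 0, 2]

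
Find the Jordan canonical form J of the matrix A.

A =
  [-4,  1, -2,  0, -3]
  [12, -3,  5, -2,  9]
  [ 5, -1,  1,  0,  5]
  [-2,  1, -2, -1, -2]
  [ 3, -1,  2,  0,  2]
J_3(-1) ⊕ J_2(-1)

The characteristic polynomial is
  det(x·I − A) = x^5 + 5*x^4 + 10*x^3 + 10*x^2 + 5*x + 1 = (x + 1)^5

Eigenvalues and multiplicities (the geometric multiplicity of λ is n − rank(A − λI), which equals the number of Jordan blocks for λ):
  λ = -1: algebraic multiplicity = 5, geometric multiplicity = 2

Determining the block sizes for each eigenvalue:
  λ = -1: with am = 5 and gm = 2, the partition is not yet determined (e.g. several partitions of 5 into 2 parts exist). Let N = A − (-1)·I. Computing rank(N^1) = 3, rank(N^2) = 1, rank(N^3) = 0; the number of blocks of size ≥ j is rank(N^{j−1}) − rank(N^j), giving [2, 2, 1]. So we have 1 block(s) of size 3, 1 block(s) of size 2 → block sizes [3, 2]

Assembling the blocks gives a Jordan form
J =
  [-1,  1,  0,  0,  0]
  [ 0, -1,  1,  0,  0]
  [ 0,  0, -1,  0,  0]
  [ 0,  0,  0, -1,  1]
  [ 0,  0,  0,  0, -1]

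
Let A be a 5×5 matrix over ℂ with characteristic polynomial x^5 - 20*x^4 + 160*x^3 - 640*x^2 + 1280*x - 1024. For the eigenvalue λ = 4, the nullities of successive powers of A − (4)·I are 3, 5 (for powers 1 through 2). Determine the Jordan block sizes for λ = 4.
Block sizes for λ = 4: [2, 2, 1]

From the dimensions of kernels of powers, the number of Jordan blocks of size at least j is d_j − d_{j−1} where d_j = dim ker(N^j) (with d_0 = 0). Computing the differences gives [3, 2].
The number of blocks of size exactly k is (#blocks of size ≥ k) − (#blocks of size ≥ k + 1), so the partition is: 1 block(s) of size 1, 2 block(s) of size 2.
In nonincreasing order the block sizes are [2, 2, 1].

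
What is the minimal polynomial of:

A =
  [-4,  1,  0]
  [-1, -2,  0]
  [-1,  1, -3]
x^2 + 6*x + 9

The characteristic polynomial is χ_A(x) = (x + 3)^3, so the eigenvalues are known. The minimal polynomial is
  m_A(x) = Π_λ (x − λ)^{k_λ}
where k_λ is the size of the *largest* Jordan block for λ (equivalently, the smallest k with (A − λI)^k v = 0 for every generalised eigenvector v of λ).

  λ = -3: largest Jordan block has size 2, contributing (x + 3)^2

So m_A(x) = (x + 3)^2 = x^2 + 6*x + 9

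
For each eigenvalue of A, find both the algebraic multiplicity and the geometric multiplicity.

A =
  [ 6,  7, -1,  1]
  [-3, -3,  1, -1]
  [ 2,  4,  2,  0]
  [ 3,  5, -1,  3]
λ = 2: alg = 4, geom = 2

Step 1 — factor the characteristic polynomial to read off the algebraic multiplicities:
  χ_A(x) = (x - 2)^4

Step 2 — compute geometric multiplicities via the rank-nullity identity g(λ) = n − rank(A − λI):
  rank(A − (2)·I) = 2, so dim ker(A − (2)·I) = n − 2 = 2

Summary:
  λ = 2: algebraic multiplicity = 4, geometric multiplicity = 2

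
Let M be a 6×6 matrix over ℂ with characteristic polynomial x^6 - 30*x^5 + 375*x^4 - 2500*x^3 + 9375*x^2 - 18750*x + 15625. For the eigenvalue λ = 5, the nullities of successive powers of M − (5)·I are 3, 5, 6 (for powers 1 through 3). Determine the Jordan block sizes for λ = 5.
Block sizes for λ = 5: [3, 2, 1]

From the dimensions of kernels of powers, the number of Jordan blocks of size at least j is d_j − d_{j−1} where d_j = dim ker(N^j) (with d_0 = 0). Computing the differences gives [3, 2, 1].
The number of blocks of size exactly k is (#blocks of size ≥ k) − (#blocks of size ≥ k + 1), so the partition is: 1 block(s) of size 1, 1 block(s) of size 2, 1 block(s) of size 3.
In nonincreasing order the block sizes are [3, 2, 1].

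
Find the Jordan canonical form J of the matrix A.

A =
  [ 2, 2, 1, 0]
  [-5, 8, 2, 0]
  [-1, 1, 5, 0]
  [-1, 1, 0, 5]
J_3(5) ⊕ J_1(5)

The characteristic polynomial is
  det(x·I − A) = x^4 - 20*x^3 + 150*x^2 - 500*x + 625 = (x - 5)^4

Eigenvalues and multiplicities (the geometric multiplicity of λ is n − rank(A − λI), which equals the number of Jordan blocks for λ):
  λ = 5: algebraic multiplicity = 4, geometric multiplicity = 2

Determining the block sizes for each eigenvalue:
  λ = 5: with am = 4 and gm = 2, the partition is not yet determined (e.g. several partitions of 4 into 2 parts exist). Let N = A − (5)·I. Computing rank(N^1) = 2, rank(N^2) = 1, rank(N^3) = 0; the number of blocks of size ≥ j is rank(N^{j−1}) − rank(N^j), giving [2, 1, 1]. So we have 1 block(s) of size 3, 1 block(s) of size 1 → block sizes [3, 1]

Assembling the blocks gives a Jordan form
J =
  [5, 1, 0, 0]
  [0, 5, 1, 0]
  [0, 0, 5, 0]
  [0, 0, 0, 5]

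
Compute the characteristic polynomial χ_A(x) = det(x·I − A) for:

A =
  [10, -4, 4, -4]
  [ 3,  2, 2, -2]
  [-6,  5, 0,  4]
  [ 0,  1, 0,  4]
x^4 - 16*x^3 + 96*x^2 - 256*x + 256

Expanding det(x·I − A) (e.g. by cofactor expansion or by noting that A is similar to its Jordan form J, which has the same characteristic polynomial as A) gives
  χ_A(x) = x^4 - 16*x^3 + 96*x^2 - 256*x + 256
which factors as (x - 4)^4. The eigenvalues (with algebraic multiplicities) are λ = 4 with multiplicity 4.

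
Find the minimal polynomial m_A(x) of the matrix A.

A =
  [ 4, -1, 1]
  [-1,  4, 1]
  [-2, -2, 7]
x^2 - 10*x + 25

The characteristic polynomial is χ_A(x) = (x - 5)^3, so the eigenvalues are known. The minimal polynomial is
  m_A(x) = Π_λ (x − λ)^{k_λ}
where k_λ is the size of the *largest* Jordan block for λ (equivalently, the smallest k with (A − λI)^k v = 0 for every generalised eigenvector v of λ).

  λ = 5: largest Jordan block has size 2, contributing (x − 5)^2

So m_A(x) = (x - 5)^2 = x^2 - 10*x + 25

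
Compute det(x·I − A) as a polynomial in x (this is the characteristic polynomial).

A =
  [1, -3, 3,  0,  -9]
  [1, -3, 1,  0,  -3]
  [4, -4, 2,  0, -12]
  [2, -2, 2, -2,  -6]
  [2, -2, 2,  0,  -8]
x^5 + 10*x^4 + 40*x^3 + 80*x^2 + 80*x + 32

Expanding det(x·I − A) (e.g. by cofactor expansion or by noting that A is similar to its Jordan form J, which has the same characteristic polynomial as A) gives
  χ_A(x) = x^5 + 10*x^4 + 40*x^3 + 80*x^2 + 80*x + 32
which factors as (x + 2)^5. The eigenvalues (with algebraic multiplicities) are λ = -2 with multiplicity 5.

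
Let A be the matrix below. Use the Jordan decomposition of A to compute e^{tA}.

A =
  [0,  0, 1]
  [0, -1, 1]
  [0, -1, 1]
e^{tA} =
  [1, -t^2/2, t^2/2 + t]
  [0, 1 - t, t]
  [0, -t, t + 1]

Strategy: write A = P · J · P⁻¹ where J is a Jordan canonical form, so e^{tA} = P · e^{tJ} · P⁻¹, and e^{tJ} can be computed block-by-block.

A has Jordan form
J =
  [0, 1, 0]
  [0, 0, 1]
  [0, 0, 0]
(up to reordering of blocks).

Per-block formulas:
  For a 3×3 Jordan block J_3(0): exp(t · J_3(0)) = e^(0t)·(I + t·N + (t^2/2)·N^2), where N is the 3×3 nilpotent shift.

After assembling e^{tJ} and conjugating by P, we get:

e^{tA} =
  [1, -t^2/2, t^2/2 + t]
  [0, 1 - t, t]
  [0, -t, t + 1]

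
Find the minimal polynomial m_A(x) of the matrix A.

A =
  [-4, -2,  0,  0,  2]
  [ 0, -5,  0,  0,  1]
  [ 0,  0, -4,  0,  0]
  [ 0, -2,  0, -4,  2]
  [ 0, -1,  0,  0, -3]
x^2 + 8*x + 16

The characteristic polynomial is χ_A(x) = (x + 4)^5, so the eigenvalues are known. The minimal polynomial is
  m_A(x) = Π_λ (x − λ)^{k_λ}
where k_λ is the size of the *largest* Jordan block for λ (equivalently, the smallest k with (A − λI)^k v = 0 for every generalised eigenvector v of λ).

  λ = -4: largest Jordan block has size 2, contributing (x + 4)^2

So m_A(x) = (x + 4)^2 = x^2 + 8*x + 16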